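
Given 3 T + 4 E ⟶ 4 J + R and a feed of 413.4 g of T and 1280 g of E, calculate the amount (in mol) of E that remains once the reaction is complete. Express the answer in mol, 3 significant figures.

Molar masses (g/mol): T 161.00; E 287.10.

1.03 mol

n(T) = 413.4 / 161.00 = 2.568 mol
n(E) = 1280 / 287.10 = 4.458 mol
n/ν for T = 2.568/3 = 0.8560
n/ν for E = 4.458/4 = 1.115
Smallest n/ν is T → limiting reagent.
E consumed = (4/3) × 2.568 = 3.424 mol
E remaining = 4.458 − 3.424 = 1.034 mol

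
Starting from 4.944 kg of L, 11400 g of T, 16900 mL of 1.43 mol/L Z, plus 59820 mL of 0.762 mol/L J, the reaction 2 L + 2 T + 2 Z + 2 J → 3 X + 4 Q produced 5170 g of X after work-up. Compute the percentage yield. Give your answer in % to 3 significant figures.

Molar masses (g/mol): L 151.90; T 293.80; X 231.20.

61.7 %

n(L) = 4.944×1000 / 151.90 = 32.55 mol
n(T) = 11400 / 293.80 = 38.80 mol
n(Z) = 1.43 × 16900/1000 = 24.17 mol
n(J) = 0.762 × 59820/1000 = 45.58 mol
n/ν → L: 16.28, T: 19.40, Z: 12.09, J: 22.79; Z is limiting.
theoretical n(X) = (3/2) × 24.17 = 36.26 mol → 8383 g
% yield = 5170 / 8383 × 100 = 61.67 %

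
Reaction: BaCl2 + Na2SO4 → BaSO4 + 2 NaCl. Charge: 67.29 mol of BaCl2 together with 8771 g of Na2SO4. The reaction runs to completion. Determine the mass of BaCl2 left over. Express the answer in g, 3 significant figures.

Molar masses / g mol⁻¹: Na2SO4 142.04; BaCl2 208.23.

1150 g

n(BaCl2) = 67.29 mol
n(Na2SO4) = 8771 / 142.04 = 61.75 mol
n/ν for BaCl2 = 67.29/1 = 67.29
n/ν for Na2SO4 = 61.75/1 = 61.75
Smallest n/ν is Na2SO4 → limiting reagent.
BaCl2 consumed = (1/1) × 61.75 = 61.75 mol
BaCl2 remaining = 67.29 − 61.75 = 5.540 mol
mass = 5.540 × 208.23 = 1154 g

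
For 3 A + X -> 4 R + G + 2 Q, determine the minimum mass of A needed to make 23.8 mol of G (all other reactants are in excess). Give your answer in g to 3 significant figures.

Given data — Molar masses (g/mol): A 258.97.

18500 g

n(G) = 23.80 mol
n(A) = (3/1) × 23.80 = 71.40 mol
mass = 71.40 × 258.97 = 18490 g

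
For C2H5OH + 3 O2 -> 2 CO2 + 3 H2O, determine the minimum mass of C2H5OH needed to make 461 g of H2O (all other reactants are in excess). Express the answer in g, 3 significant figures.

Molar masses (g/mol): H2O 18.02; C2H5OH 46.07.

393 g

n(H2O) = 461 / 18.02 = 25.58 mol
n(C2H5OH) = (1/3) × 25.58 = 8.527 mol
mass = 8.527 × 46.07 = 392.8 g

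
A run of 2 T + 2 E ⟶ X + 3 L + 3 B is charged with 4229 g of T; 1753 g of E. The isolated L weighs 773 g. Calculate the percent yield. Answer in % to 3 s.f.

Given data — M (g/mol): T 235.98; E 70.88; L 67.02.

n(T) = 4229 / 235.98 = 17.92 mol
n(E) = 1753 / 70.88 = 24.73 mol
n/ν → T: 8.960, E: 12.37; T is limiting.
theoretical n(L) = (3/2) × 17.92 = 26.88 mol → 1801 g
% yield = 773 / 1801 × 100 = 42.92 %

42.9 %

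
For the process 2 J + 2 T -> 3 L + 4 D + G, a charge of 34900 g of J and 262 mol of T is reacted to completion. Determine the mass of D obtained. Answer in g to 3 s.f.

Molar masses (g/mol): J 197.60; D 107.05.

37800 g

n(J) = 34900 / 197.60 = 176.6 mol
n(T) = 262.0 mol
n/ν for J = 176.6/2 = 88.30
n/ν for T = 262.0/2 = 131.0
Smallest n/ν is J → limiting reagent.
n(D) = (4/2) × 176.6 = 353.2 mol
mass = 353.2 × 107.05 = 37810 g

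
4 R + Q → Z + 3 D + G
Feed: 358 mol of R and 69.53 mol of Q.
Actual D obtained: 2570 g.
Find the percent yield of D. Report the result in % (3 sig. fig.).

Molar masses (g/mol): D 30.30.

40.7 %

n(R) = 358.0 mol
n(Q) = 69.53 mol
n/ν → R: 89.50, Q: 69.53; Q is limiting.
theoretical n(D) = (3/1) × 69.53 = 208.6 mol → 6321 g
% yield = 2570 / 6321 × 100 = 40.66 %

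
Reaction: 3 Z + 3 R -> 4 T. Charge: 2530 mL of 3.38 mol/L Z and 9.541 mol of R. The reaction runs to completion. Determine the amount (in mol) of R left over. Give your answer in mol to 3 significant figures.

0.990 mol

n(Z) = 3.38 × 2530/1000 = 8.551 mol
n(R) = 9.541 mol
n/ν for Z = 8.551/3 = 2.850
n/ν for R = 9.541/3 = 3.180
Smallest n/ν is Z → limiting reagent.
R consumed = (3/3) × 8.551 = 8.551 mol
R remaining = 9.541 − 8.551 = 0.9900 mol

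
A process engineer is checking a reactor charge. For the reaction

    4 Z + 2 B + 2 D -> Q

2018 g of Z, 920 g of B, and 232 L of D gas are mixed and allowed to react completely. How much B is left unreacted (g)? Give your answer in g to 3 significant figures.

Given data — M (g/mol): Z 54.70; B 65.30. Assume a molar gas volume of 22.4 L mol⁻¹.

n(Z) = 2018 / 54.70 = 36.89 mol
n(B) = 920.0 / 65.30 = 14.09 mol
n(D) = 232.0 / 22.4 = 10.36 mol
n/ν → Z: 9.223, B: 7.045, D: 5.180; D is limiting.
B consumed = (2/2) × 10.36 = 10.36 mol
B remaining = 14.09 − 10.36 = 3.730 mol
mass = 3.730 × 65.30 = 243.6 g

244 g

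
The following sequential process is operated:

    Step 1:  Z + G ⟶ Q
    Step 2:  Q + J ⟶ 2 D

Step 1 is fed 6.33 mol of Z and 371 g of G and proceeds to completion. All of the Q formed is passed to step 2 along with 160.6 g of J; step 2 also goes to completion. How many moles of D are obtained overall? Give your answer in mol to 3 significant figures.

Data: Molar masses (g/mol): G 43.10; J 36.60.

8.78 mol

Step 1:
n(Z) = 6.330 mol
n(G) = 371.0 / 43.10 = 8.608 mol
n/ν → Z: 6.330, G: 8.608; Z is limiting.
n(Q) produced = (1/1) × 6.330 = 6.330 mol
Step 2:
n(Q) available = 6.330 mol
n(J) = 160.6 / 36.60 = 4.388 mol
n/ν → Q: 6.330, J: 4.388; J is limiting.
n(D) = (2/1) × 4.388 = 8.776 mol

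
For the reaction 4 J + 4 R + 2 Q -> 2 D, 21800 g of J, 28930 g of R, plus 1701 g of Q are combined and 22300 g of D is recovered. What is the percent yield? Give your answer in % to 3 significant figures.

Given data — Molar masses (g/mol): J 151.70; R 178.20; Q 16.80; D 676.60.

45.9 %

n(J) = 21800 / 151.70 = 143.7 mol
n(R) = 28930 / 178.20 = 162.3 mol
n(Q) = 1701 / 16.80 = 101.3 mol
n/ν for J = 143.7/4 = 35.93
n/ν for R = 162.3/4 = 40.58
n/ν for Q = 101.3/2 = 50.65
Smallest n/ν is J → limiting reagent.
theoretical n(D) = (2/4) × 143.7 = 71.85 mol → 48610 g
% yield = 22300 / 48610 × 100 = 45.88 %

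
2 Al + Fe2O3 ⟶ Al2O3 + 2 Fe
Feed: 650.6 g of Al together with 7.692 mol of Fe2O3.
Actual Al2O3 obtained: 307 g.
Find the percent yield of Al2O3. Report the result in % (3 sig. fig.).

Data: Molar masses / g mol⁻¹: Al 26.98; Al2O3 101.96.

n(Al) = 650.6 / 26.98 = 24.11 mol
n(Fe2O3) = 7.692 mol
n/ν for Al = 24.11/2 = 12.06
n/ν for Fe2O3 = 7.692/1 = 7.692
Smallest n/ν is Fe2O3 → limiting reagent.
theoretical n(Al2O3) = (1/1) × 7.692 = 7.692 mol → 784.3 g
% yield = 307 / 784.3 × 100 = 39.14 %

39.1 %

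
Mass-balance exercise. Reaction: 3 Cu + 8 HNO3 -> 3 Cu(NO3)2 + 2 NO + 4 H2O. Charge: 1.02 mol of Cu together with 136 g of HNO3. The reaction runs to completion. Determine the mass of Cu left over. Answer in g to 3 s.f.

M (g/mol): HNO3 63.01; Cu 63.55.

n(Cu) = 1.020 mol
n(HNO3) = 136.0 / 63.01 = 2.158 mol
n/ν for Cu = 1.020/3 = 0.3400
n/ν for HNO3 = 2.158/8 = 0.2698
Smallest n/ν is HNO3 → limiting reagent.
Cu consumed = (3/8) × 2.158 = 0.8093 mol
Cu remaining = 1.020 − 0.8093 = 0.2107 mol
mass = 0.2107 × 63.55 = 13.39 g

13.4 g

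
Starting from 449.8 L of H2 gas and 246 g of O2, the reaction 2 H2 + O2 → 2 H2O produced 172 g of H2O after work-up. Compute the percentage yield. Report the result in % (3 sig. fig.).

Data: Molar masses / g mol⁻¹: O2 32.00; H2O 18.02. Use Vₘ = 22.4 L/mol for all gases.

62.1 %

n(H2) = 449.8 / 22.4 = 20.08 mol
n(O2) = 246.0 / 32.00 = 7.688 mol
n/ν → H2: 10.04, O2: 7.688; O2 is limiting.
theoretical n(H2O) = (2/1) × 7.688 = 15.38 mol → 277.1 g
% yield = 172 / 277.1 × 100 = 62.07 %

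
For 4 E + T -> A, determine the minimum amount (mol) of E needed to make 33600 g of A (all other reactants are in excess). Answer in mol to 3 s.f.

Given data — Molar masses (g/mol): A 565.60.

238 mol

n(A) = 33600 / 565.60 = 59.41 mol
n(E) = (4/1) × 59.41 = 237.6 mol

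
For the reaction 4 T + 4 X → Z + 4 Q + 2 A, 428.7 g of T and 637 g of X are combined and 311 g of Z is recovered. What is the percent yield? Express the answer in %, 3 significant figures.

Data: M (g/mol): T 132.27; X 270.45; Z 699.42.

n(T) = 428.7 / 132.27 = 3.241 mol
n(X) = 637.0 / 270.45 = 2.355 mol
n/ν → T: 0.8103, X: 0.5888; X is limiting.
theoretical n(Z) = (1/4) × 2.355 = 0.5888 mol → 411.8 g
% yield = 311 / 411.8 × 100 = 75.52 %

75.5 %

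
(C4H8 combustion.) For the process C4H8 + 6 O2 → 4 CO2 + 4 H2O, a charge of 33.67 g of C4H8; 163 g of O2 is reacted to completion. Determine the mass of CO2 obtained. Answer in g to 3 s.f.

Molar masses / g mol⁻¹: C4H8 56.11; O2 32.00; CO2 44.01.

106 g

n(C4H8) = 33.67 / 56.11 = 0.6001 mol
n(O2) = 163.0 / 32.00 = 5.094 mol
n/ν → C4H8: 0.6001, O2: 0.8490; C4H8 is limiting.
n(CO2) = (4/1) × 0.6001 = 2.400 mol
mass = 2.400 × 44.01 = 105.6 g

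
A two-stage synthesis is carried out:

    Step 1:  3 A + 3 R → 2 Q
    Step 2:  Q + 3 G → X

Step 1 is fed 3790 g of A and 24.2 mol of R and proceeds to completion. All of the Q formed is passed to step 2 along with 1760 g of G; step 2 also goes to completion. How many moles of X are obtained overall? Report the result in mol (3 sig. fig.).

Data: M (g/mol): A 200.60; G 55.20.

10.6 mol

Step 1:
n(A) = 3790 / 200.60 = 18.89 mol
n(R) = 24.20 mol
n/ν for A = 18.89/3 = 6.297
n/ν for R = 24.20/3 = 8.067
Smallest n/ν is A → limiting reagent.
n(Q) produced = (2/3) × 18.89 = 12.59 mol
Step 2:
n(Q) available = 12.59 mol
n(G) = 1760 / 55.20 = 31.88 mol
n/ν for Q = 12.59/1 = 12.59
n/ν for G = 31.88/3 = 10.63
Smallest n/ν is G → limiting reagent.
n(X) = (1/3) × 31.88 = 10.63 mol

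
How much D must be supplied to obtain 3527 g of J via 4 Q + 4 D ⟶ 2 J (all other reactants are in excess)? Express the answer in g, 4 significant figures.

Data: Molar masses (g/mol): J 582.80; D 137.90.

1669 g

n(J) = 3527 / 582.80 = 6.052 mol
n(D) = (4/2) × 6.052 = 12.10 mol
mass = 12.10 × 137.90 = 1669 g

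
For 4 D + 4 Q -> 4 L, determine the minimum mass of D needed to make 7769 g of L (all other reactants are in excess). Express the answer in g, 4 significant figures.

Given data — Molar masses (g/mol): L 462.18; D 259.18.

4357 g

n(L) = 7769 / 462.18 = 16.81 mol
n(D) = (4/4) × 16.81 = 16.81 mol
mass = 16.81 × 259.18 = 4357 g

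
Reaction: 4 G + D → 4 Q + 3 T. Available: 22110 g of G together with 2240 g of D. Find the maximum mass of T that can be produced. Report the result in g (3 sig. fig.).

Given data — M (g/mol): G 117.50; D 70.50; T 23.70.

2260 g

n(G) = 22110 / 117.50 = 188.2 mol
n(D) = 2240 / 70.50 = 31.77 mol
n/ν → G: 47.05, D: 31.77; D is limiting.
n(T) = (3/1) × 31.77 = 95.31 mol
mass = 95.31 × 23.70 = 2259 g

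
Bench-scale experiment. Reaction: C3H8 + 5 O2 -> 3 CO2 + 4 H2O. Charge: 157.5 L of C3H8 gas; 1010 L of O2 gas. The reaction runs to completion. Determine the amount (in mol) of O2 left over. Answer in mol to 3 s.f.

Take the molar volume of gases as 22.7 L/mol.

9.80 mol

n(C3H8) = 157.5 / 22.7 = 6.938 mol
n(O2) = 1010 / 22.7 = 44.49 mol
n/ν for C3H8 = 6.938/1 = 6.938
n/ν for O2 = 44.49/5 = 8.898
Smallest n/ν is C3H8 → limiting reagent.
O2 consumed = (5/1) × 6.938 = 34.69 mol
O2 remaining = 44.49 − 34.69 = 9.800 mol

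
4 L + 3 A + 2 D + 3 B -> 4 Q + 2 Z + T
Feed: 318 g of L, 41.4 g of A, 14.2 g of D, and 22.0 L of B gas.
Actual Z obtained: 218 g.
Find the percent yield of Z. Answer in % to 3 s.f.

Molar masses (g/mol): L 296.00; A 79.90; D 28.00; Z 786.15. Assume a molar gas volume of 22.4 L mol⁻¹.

80.3 %

n(L) = 318.0 / 296.00 = 1.074 mol
n(A) = 41.40 / 79.90 = 0.5181 mol
n(D) = 14.20 / 28.00 = 0.5071 mol
n(B) = 22.00 / 22.4 = 0.9821 mol
n/ν → L: 0.2685, A: 0.1727, D: 0.2536, B: 0.3274; A is limiting.
theoretical n(Z) = (2/3) × 0.5181 = 0.3454 mol → 271.5 g
% yield = 218 / 271.5 × 100 = 80.29 %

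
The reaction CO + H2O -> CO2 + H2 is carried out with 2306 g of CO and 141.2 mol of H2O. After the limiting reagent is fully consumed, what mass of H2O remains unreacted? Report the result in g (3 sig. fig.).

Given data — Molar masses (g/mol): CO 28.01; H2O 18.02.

n(CO) = 2306 / 28.01 = 82.33 mol
n(H2O) = 141.2 mol
n/ν for CO = 82.33/1 = 82.33
n/ν for H2O = 141.2/1 = 141.2
Smallest n/ν is CO → limiting reagent.
H2O consumed = (1/1) × 82.33 = 82.33 mol
H2O remaining = 141.2 − 82.33 = 58.87 mol
mass = 58.87 × 18.02 = 1061 g

1060 g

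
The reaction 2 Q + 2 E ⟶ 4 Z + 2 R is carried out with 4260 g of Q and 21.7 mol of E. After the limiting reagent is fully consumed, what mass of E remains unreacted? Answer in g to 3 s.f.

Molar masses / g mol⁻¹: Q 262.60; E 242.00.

1330 g

n(Q) = 4260 / 262.60 = 16.22 mol
n(E) = 21.70 mol
n/ν for Q = 16.22/2 = 8.110
n/ν for E = 21.70/2 = 10.85
Smallest n/ν is Q → limiting reagent.
E consumed = (2/2) × 16.22 = 16.22 mol
E remaining = 21.70 − 16.22 = 5.480 mol
mass = 5.480 × 242.00 = 1326 g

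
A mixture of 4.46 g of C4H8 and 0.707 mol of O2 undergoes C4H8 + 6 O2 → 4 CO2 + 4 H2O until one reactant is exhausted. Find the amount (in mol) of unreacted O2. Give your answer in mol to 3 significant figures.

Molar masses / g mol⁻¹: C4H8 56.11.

n(C4H8) = 4.460 / 56.11 = 0.07949 mol
n(O2) = 0.7070 mol
n/ν → C4H8: 0.07949, O2: 0.1178; C4H8 is limiting.
O2 consumed = (6/1) × 0.07949 = 0.4769 mol
O2 remaining = 0.7070 − 0.4769 = 0.2301 mol

0.230 mol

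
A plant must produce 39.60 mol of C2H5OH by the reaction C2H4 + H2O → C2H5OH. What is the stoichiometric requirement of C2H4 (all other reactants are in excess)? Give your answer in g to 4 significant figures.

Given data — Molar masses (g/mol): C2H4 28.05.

n(C2H5OH) = 39.60 mol
n(C2H4) = (1/1) × 39.60 = 39.60 mol
mass = 39.60 × 28.05 = 1111 g

1111 g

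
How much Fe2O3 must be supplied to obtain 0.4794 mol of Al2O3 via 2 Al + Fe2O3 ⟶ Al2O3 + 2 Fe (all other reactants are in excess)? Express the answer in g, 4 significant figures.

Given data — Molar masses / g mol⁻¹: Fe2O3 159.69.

76.56 g

n(Al2O3) = 0.4794 mol
n(Fe2O3) = (1/1) × 0.4794 = 0.4794 mol
mass = 0.4794 × 159.69 = 76.56 g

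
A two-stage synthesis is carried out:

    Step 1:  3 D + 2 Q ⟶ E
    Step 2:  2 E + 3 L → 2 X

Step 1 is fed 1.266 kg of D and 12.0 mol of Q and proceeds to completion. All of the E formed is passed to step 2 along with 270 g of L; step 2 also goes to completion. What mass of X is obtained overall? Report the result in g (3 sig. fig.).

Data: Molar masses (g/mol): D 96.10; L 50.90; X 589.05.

2080 g

Step 1:
n(D) = 1.266×1000 / 96.10 = 13.17 mol
n(Q) = 12.00 mol
n/ν → D: 4.390, Q: 6.000; D is limiting.
n(E) produced = (1/3) × 13.17 = 4.390 mol
Step 2:
n(E) available = 4.390 mol
n(L) = 270.0 / 50.90 = 5.305 mol
n/ν → E: 2.195, L: 1.768; L is limiting.
n(X) = (2/3) × 5.305 = 3.537 mol
mass = 3.537 × 589.05 = 2083 g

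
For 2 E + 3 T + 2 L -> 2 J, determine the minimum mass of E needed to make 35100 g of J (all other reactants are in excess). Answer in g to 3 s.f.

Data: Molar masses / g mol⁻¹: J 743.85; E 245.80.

n(J) = 35100 / 743.85 = 47.19 mol
n(E) = (2/2) × 47.19 = 47.19 mol
mass = 47.19 × 245.80 = 11600 g

11600 g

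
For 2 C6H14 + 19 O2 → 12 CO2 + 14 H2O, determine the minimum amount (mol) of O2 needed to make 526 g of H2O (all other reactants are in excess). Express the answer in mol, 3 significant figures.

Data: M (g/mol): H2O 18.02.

39.6 mol

n(H2O) = 526 / 18.02 = 29.19 mol
n(O2) = (19/14) × 29.19 = 39.62 mol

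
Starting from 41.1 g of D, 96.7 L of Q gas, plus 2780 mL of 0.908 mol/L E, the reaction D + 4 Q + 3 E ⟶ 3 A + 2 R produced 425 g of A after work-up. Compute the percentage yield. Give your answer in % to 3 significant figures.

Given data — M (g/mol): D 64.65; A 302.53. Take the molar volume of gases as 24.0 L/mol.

n(D) = 41.10 / 64.65 = 0.6357 mol
n(Q) = 96.70 / 24.0 = 4.029 mol
n(E) = 0.908 × 2780/1000 = 2.524 mol
n/ν for D = 0.6357/1 = 0.6357
n/ν for Q = 4.029/4 = 1.007
n/ν for E = 2.524/3 = 0.8413
Smallest n/ν is D → limiting reagent.
theoretical n(A) = (3/1) × 0.6357 = 1.907 mol → 576.9 g
% yield = 425 / 576.9 × 100 = 73.67 %

73.7 %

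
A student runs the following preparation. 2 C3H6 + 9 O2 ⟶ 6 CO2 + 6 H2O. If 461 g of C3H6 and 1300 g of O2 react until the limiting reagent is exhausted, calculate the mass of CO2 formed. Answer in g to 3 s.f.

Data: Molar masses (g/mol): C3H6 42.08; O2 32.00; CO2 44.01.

n(C3H6) = 461.0 / 42.08 = 10.96 mol
n(O2) = 1300 / 32.00 = 40.63 mol
n/ν for C3H6 = 10.96/2 = 5.480
n/ν for O2 = 40.63/9 = 4.514
Smallest n/ν is O2 → limiting reagent.
n(CO2) = (6/9) × 40.63 = 27.09 mol
mass = 27.09 × 44.01 = 1192 g

1190 g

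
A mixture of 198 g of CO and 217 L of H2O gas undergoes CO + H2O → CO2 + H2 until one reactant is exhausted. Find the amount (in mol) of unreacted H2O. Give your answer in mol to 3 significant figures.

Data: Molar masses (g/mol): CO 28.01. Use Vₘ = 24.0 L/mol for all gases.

1.97 mol

n(CO) = 198.0 / 28.01 = 7.069 mol
n(H2O) = 217.0 / 24.0 = 9.042 mol
n/ν for CO = 7.069/1 = 7.069
n/ν for H2O = 9.042/1 = 9.042
Smallest n/ν is CO → limiting reagent.
H2O consumed = (1/1) × 7.069 = 7.069 mol
H2O remaining = 9.042 − 7.069 = 1.973 mol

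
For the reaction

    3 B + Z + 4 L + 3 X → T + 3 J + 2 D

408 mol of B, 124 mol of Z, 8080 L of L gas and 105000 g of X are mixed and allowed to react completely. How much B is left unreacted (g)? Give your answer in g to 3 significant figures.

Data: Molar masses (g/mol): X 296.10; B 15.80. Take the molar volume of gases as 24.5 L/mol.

n(B) = 408.0 mol
n(Z) = 124.0 mol
n(L) = 8080 / 24.5 = 329.8 mol
n(X) = 105000 / 296.10 = 354.6 mol
n/ν → B: 136.0, Z: 124.0, L: 82.45, X: 118.2; L is limiting.
B consumed = (3/4) × 329.8 = 247.4 mol
B remaining = 408.0 − 247.4 = 160.6 mol
mass = 160.6 × 15.80 = 2537 g

2540 g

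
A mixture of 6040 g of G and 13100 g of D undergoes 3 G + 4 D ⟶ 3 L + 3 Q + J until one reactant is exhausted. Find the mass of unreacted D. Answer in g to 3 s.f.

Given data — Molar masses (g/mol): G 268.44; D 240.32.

n(G) = 6040 / 268.44 = 22.50 mol
n(D) = 13100 / 240.32 = 54.51 mol
n/ν → G: 7.500, D: 13.63; G is limiting.
D consumed = (4/3) × 22.50 = 30.00 mol
D remaining = 54.51 − 30.00 = 24.51 mol
mass = 24.51 × 240.32 = 5890 g

5890 g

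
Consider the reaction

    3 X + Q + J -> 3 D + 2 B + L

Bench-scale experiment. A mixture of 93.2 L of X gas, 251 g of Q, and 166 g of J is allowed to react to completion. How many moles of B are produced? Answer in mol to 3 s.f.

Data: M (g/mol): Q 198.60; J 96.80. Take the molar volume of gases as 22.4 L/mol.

2.53 mol

n(X) = 93.20 / 22.4 = 4.161 mol
n(Q) = 251.0 / 198.60 = 1.264 mol
n(J) = 166.0 / 96.80 = 1.715 mol
n/ν for X = 4.161/3 = 1.387
n/ν for Q = 1.264/1 = 1.264
n/ν for J = 1.715/1 = 1.715
Smallest n/ν is Q → limiting reagent.
n(B) = (2/1) × 1.264 = 2.528 mol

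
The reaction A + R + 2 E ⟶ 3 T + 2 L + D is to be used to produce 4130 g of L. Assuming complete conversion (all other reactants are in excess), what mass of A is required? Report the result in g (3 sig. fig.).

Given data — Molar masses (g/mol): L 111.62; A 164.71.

n(L) = 4130 / 111.62 = 37.00 mol
n(A) = (1/2) × 37.00 = 18.50 mol
mass = 18.50 × 164.71 = 3047 g

3050 g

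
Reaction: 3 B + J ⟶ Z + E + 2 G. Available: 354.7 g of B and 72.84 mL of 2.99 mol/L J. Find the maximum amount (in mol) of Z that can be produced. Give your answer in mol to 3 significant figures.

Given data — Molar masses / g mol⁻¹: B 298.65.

n(B) = 354.7 / 298.65 = 1.188 mol
n(J) = 2.99 × 72.84/1000 = 0.2178 mol
n/ν → B: 0.3960, J: 0.2178; J is limiting.
n(Z) = (1/1) × 0.2178 = 0.2178 mol

0.218 mol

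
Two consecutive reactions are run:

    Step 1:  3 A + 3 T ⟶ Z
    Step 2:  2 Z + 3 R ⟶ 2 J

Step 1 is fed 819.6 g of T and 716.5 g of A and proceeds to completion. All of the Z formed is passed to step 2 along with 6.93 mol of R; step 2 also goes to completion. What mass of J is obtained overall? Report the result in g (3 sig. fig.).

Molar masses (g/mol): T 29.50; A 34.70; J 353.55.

1630 g

Step 1:
n(T) = 819.6 / 29.50 = 27.78 mol
n(A) = 716.5 / 34.70 = 20.65 mol
n/ν for T = 27.78/3 = 9.260
n/ν for A = 20.65/3 = 6.883
Smallest n/ν is A → limiting reagent.
n(Z) produced = (1/3) × 20.65 = 6.883 mol
Step 2:
n(Z) available = 6.883 mol
n(R) = 6.930 mol
n/ν for Z = 6.883/2 = 3.442
n/ν for R = 6.930/3 = 2.310
Smallest n/ν is R → limiting reagent.
n(J) = (2/3) × 6.930 = 4.620 mol
mass = 4.620 × 353.55 = 1633 g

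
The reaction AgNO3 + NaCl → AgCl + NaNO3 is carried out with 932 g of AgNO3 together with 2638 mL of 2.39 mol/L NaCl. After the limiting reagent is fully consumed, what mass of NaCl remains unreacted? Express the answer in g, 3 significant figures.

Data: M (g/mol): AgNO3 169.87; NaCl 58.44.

47.8 g

n(AgNO3) = 932.0 / 169.87 = 5.487 mol
n(NaCl) = 2.39 × 2638/1000 = 6.305 mol
n/ν for AgNO3 = 5.487/1 = 5.487
n/ν for NaCl = 6.305/1 = 6.305
Smallest n/ν is AgNO3 → limiting reagent.
NaCl consumed = (1/1) × 5.487 = 5.487 mol
NaCl remaining = 6.305 − 5.487 = 0.8180 mol
mass = 0.8180 × 58.44 = 47.80 g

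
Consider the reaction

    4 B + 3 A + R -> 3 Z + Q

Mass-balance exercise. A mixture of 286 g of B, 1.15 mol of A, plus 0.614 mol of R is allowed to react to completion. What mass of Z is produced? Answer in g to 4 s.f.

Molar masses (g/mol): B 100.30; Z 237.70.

n(B) = 286.0 / 100.30 = 2.851 mol
n(A) = 1.150 mol
n(R) = 0.6140 mol
n/ν for B = 2.851/4 = 0.7128
n/ν for A = 1.150/3 = 0.3833
n/ν for R = 0.6140/1 = 0.6140
Smallest n/ν is A → limiting reagent.
n(Z) = (3/3) × 1.150 = 1.150 mol
mass = 1.150 × 237.70 = 273.4 g

273.4 g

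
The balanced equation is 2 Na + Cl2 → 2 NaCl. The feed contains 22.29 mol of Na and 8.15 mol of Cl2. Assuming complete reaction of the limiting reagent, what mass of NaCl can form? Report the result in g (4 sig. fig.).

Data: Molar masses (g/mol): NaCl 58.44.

952.6 g

n(Na) = 22.29 mol
n(Cl2) = 8.150 mol
n/ν → Na: 11.15, Cl2: 8.150; Cl2 is limiting.
n(NaCl) = (2/1) × 8.150 = 16.30 mol
mass = 16.30 × 58.44 = 952.6 g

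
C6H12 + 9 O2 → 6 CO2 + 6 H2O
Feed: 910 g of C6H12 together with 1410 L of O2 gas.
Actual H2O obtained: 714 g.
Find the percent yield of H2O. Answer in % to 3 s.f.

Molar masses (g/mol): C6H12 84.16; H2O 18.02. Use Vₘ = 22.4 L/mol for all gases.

94.4 %

n(C6H12) = 910.0 / 84.16 = 10.81 mol
n(O2) = 1410 / 22.4 = 62.95 mol
n/ν → C6H12: 10.81, O2: 6.994; O2 is limiting.
theoretical n(H2O) = (6/9) × 62.95 = 41.97 mol → 756.3 g
% yield = 714 / 756.3 × 100 = 94.41 %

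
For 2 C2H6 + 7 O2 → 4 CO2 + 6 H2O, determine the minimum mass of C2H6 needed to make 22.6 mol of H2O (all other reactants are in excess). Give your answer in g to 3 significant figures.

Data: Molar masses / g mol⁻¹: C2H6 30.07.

227 g

n(H2O) = 22.60 mol
n(C2H6) = (2/6) × 22.60 = 7.533 mol
mass = 7.533 × 30.07 = 226.5 g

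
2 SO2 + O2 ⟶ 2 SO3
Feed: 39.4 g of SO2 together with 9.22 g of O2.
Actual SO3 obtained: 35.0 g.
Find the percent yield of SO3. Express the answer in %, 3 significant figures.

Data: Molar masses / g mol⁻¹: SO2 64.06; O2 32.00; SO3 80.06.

75.9 %

n(SO2) = 39.40 / 64.06 = 0.6150 mol
n(O2) = 9.220 / 32.00 = 0.2881 mol
n/ν → SO2: 0.3075, O2: 0.2881; O2 is limiting.
theoretical n(SO3) = (2/1) × 0.2881 = 0.5762 mol → 46.13 g
% yield = 35.0 / 46.13 × 100 = 75.87 %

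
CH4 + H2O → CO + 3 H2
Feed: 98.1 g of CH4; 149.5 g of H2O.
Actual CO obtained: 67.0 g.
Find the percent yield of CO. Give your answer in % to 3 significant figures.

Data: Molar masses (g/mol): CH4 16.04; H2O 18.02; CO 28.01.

n(CH4) = 98.10 / 16.04 = 6.116 mol
n(H2O) = 149.5 / 18.02 = 8.296 mol
n/ν for CH4 = 6.116/1 = 6.116
n/ν for H2O = 8.296/1 = 8.296
Smallest n/ν is CH4 → limiting reagent.
theoretical n(CO) = (1/1) × 6.116 = 6.116 mol → 171.3 g
% yield = 67.0 / 171.3 × 100 = 39.11 %

39.1 %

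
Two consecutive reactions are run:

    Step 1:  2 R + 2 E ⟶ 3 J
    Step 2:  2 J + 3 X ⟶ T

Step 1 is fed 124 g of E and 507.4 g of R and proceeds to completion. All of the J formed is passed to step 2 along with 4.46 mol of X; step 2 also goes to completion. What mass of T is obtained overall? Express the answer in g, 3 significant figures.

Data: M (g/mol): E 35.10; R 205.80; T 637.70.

948 g

Step 1:
n(E) = 124.0 / 35.10 = 3.533 mol
n(R) = 507.4 / 205.80 = 2.466 mol
n/ν → E: 1.767, R: 1.233; R is limiting.
n(J) produced = (3/2) × 2.466 = 3.699 mol
Step 2:
n(J) available = 3.699 mol
n(X) = 4.460 mol
n/ν → J: 1.850, X: 1.487; X is limiting.
n(T) = (1/3) × 4.460 = 1.487 mol
mass = 1.487 × 637.70 = 948.3 g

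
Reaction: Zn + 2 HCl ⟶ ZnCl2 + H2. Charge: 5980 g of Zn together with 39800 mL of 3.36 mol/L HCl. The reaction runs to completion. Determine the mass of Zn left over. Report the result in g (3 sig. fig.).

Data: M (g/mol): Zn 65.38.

1610 g

n(Zn) = 5980 / 65.38 = 91.47 mol
n(HCl) = 3.36 × 39800/1000 = 133.7 mol
n/ν for Zn = 91.47/1 = 91.47
n/ν for HCl = 133.7/2 = 66.85
Smallest n/ν is HCl → limiting reagent.
Zn consumed = (1/2) × 133.7 = 66.85 mol
Zn remaining = 91.47 − 66.85 = 24.62 mol
mass = 24.62 × 65.38 = 1610 g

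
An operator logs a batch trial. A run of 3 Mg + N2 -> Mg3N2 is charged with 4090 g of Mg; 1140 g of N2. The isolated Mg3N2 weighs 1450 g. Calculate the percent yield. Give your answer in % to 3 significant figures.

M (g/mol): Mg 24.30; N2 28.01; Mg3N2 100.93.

35.3 %

n(Mg) = 4090 / 24.30 = 168.3 mol
n(N2) = 1140 / 28.01 = 40.70 mol
n/ν → Mg: 56.10, N2: 40.70; N2 is limiting.
theoretical n(Mg3N2) = (1/1) × 40.70 = 40.70 mol → 4108 g
% yield = 1450 / 4108 × 100 = 35.30 %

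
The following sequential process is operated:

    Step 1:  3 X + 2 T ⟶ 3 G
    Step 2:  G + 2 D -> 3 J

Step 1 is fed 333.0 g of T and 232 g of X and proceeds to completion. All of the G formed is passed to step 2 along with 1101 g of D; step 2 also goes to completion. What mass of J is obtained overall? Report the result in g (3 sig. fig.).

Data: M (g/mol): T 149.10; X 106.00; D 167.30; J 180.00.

1180 g

Step 1:
n(T) = 333.0 / 149.10 = 2.233 mol
n(X) = 232.0 / 106.00 = 2.189 mol
n/ν → T: 1.117, X: 0.7297; X is limiting.
n(G) produced = (3/3) × 2.189 = 2.189 mol
Step 2:
n(G) available = 2.189 mol
n(D) = 1101 / 167.30 = 6.581 mol
n/ν → G: 2.189, D: 3.291; G is limiting.
n(J) = (3/1) × 2.189 = 6.567 mol
mass = 6.567 × 180.00 = 1182 g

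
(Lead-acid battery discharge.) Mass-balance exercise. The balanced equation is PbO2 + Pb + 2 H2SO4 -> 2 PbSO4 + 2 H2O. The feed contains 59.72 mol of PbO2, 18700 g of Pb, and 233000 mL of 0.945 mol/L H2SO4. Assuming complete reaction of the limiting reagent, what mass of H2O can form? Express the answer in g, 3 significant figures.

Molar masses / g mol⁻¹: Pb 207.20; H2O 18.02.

n(PbO2) = 59.72 mol
n(Pb) = 18700 / 207.20 = 90.25 mol
n(H2SO4) = 0.945 × 233000/1000 = 220.2 mol
n/ν → PbO2: 59.72, Pb: 90.25, H2SO4: 110.1; PbO2 is limiting.
n(H2O) = (2/1) × 59.72 = 119.4 mol
mass = 119.4 × 18.02 = 2152 g

2150 g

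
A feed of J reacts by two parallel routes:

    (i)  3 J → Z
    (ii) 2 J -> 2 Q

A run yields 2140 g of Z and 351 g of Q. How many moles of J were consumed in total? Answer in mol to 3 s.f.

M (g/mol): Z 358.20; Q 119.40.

20.9 mol

n(Z) = 2140 / 358.20 = 5.974 mol
n(Q) = 351 / 119.40 = 2.940 mol
n(J) via (i) = (3/1)×5.974 = 17.92 mol
n(J) via (ii) = (2/2)×2.940 = 2.940 mol
total n(J) = 17.92 + 2.940 = 20.86 mol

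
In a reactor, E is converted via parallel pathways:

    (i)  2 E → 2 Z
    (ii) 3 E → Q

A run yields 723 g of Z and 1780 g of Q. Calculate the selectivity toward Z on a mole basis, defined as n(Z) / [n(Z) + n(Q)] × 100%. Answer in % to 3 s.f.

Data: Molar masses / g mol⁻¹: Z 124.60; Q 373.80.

54.9 %

n(Z) = 723 / 124.60 = 5.803 mol
n(Q) = 1780 / 373.80 = 4.762 mol
selectivity = 5.803/(5.803+4.762) × 100 = 54.93 %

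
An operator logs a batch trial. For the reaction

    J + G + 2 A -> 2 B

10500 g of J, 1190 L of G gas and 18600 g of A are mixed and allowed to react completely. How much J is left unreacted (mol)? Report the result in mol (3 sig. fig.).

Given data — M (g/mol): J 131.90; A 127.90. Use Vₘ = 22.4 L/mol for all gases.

n(J) = 10500 / 131.90 = 79.61 mol
n(G) = 1190 / 22.4 = 53.13 mol
n(A) = 18600 / 127.90 = 145.4 mol
n/ν for J = 79.61/1 = 79.61
n/ν for G = 53.13/1 = 53.13
n/ν for A = 145.4/2 = 72.70
Smallest n/ν is G → limiting reagent.
J consumed = (1/1) × 53.13 = 53.13 mol
J remaining = 79.61 − 53.13 = 26.48 mol

26.5 mol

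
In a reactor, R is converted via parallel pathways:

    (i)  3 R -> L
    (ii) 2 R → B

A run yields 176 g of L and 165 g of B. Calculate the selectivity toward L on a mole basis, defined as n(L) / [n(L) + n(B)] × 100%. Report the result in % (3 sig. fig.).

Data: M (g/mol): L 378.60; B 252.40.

41.6 %

n(L) = 176 / 378.60 = 0.4649 mol
n(B) = 165 / 252.40 = 0.6537 mol
selectivity = 0.4649/(0.4649+0.6537) × 100 = 41.56 %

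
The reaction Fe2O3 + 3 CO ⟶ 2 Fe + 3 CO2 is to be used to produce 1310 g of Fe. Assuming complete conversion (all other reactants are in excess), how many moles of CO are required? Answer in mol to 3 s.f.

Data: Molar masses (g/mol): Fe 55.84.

n(Fe) = 1310 / 55.84 = 23.46 mol
n(CO) = (3/2) × 23.46 = 35.19 mol

35.2 mol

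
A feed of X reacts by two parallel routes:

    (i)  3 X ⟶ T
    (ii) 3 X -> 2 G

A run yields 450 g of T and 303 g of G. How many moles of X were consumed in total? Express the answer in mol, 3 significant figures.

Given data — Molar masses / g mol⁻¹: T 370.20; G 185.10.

6.10 mol

n(T) = 450 / 370.20 = 1.216 mol
n(G) = 303 / 185.10 = 1.637 mol
n(X) via (i) = (3/1)×1.216 = 3.648 mol
n(X) via (ii) = (3/2)×1.637 = 2.456 mol
total n(X) = 3.648 + 2.456 = 6.104 mol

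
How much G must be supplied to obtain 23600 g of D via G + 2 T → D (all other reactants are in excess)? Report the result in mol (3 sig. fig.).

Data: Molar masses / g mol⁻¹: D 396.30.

n(D) = 23600 / 396.30 = 59.55 mol
n(G) = (1/1) × 59.55 = 59.55 mol

59.6 mol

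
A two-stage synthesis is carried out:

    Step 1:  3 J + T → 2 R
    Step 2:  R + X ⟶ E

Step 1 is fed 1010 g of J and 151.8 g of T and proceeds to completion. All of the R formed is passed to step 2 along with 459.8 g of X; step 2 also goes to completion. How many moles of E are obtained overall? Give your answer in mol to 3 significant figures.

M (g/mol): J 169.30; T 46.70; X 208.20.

2.21 mol

Step 1:
n(J) = 1010 / 169.30 = 5.966 mol
n(T) = 151.8 / 46.70 = 3.251 mol
n/ν for J = 5.966/3 = 1.989
n/ν for T = 3.251/1 = 3.251
Smallest n/ν is J → limiting reagent.
n(R) produced = (2/3) × 5.966 = 3.977 mol
Step 2:
n(R) available = 3.977 mol
n(X) = 459.8 / 208.20 = 2.208 mol
n/ν for R = 3.977/1 = 3.977
n/ν for X = 2.208/1 = 2.208
Smallest n/ν is X → limiting reagent.
n(E) = (1/1) × 2.208 = 2.208 mol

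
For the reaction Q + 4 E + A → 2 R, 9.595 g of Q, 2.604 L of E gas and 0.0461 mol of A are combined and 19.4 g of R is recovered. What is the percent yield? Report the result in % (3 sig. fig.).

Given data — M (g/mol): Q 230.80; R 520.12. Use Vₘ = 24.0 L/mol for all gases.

68.8 %

n(Q) = 9.595 / 230.80 = 0.04157 mol
n(E) = 2.604 / 24.0 = 0.1085 mol
n(A) = 0.04610 mol
n/ν → Q: 0.04157, E: 0.02713, A: 0.04610; E is limiting.
theoretical n(R) = (2/4) × 0.1085 = 0.05425 mol → 28.22 g
% yield = 19.4 / 28.22 × 100 = 68.75 %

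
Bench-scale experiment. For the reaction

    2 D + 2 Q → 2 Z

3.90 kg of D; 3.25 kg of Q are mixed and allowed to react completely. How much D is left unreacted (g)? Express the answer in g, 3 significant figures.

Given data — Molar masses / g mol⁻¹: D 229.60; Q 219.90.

507 g

n(D) = 3.900×1000 / 229.60 = 16.99 mol
n(Q) = 3.250×1000 / 219.90 = 14.78 mol
n/ν → D: 8.495, Q: 7.390; Q is limiting.
D consumed = (2/2) × 14.78 = 14.78 mol
D remaining = 16.99 − 14.78 = 2.210 mol
mass = 2.210 × 229.60 = 507.4 g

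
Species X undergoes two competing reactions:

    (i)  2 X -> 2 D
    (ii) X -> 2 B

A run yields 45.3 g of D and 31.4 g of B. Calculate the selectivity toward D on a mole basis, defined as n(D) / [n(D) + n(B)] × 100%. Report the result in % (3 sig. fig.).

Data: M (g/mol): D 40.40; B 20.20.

n(D) = 45.3 / 40.40 = 1.121 mol
n(B) = 31.4 / 20.20 = 1.554 mol
selectivity = 1.121/(1.121+1.554) × 100 = 41.91 %

41.9 %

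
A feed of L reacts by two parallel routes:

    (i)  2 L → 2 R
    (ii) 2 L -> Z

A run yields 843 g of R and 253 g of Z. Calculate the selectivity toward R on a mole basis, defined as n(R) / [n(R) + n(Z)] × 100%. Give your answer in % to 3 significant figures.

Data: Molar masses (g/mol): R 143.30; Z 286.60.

n(R) = 843 / 143.30 = 5.883 mol
n(Z) = 253 / 286.60 = 0.8828 mol
selectivity = 5.883/(5.883+0.8828) × 100 = 86.95 %

87.0 %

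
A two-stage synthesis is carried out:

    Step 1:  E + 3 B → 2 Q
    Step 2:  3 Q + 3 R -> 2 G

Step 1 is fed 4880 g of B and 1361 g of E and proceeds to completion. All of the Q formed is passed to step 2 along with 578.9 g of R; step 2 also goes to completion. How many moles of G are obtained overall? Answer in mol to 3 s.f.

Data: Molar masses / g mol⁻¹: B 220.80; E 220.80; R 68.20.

5.66 mol

Step 1:
n(B) = 4880 / 220.80 = 22.10 mol
n(E) = 1361 / 220.80 = 6.164 mol
n/ν for B = 22.10/3 = 7.367
n/ν for E = 6.164/1 = 6.164
Smallest n/ν is E → limiting reagent.
n(Q) produced = (2/1) × 6.164 = 12.33 mol
Step 2:
n(Q) available = 12.33 mol
n(R) = 578.9 / 68.20 = 8.488 mol
n/ν for Q = 12.33/3 = 4.110
n/ν for R = 8.488/3 = 2.829
Smallest n/ν is R → limiting reagent.
n(G) = (2/3) × 8.488 = 5.659 mol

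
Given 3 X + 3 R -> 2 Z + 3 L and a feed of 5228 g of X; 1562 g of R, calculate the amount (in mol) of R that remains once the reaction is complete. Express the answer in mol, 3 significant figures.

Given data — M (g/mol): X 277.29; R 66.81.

n(X) = 5228 / 277.29 = 18.85 mol
n(R) = 1562 / 66.81 = 23.38 mol
n/ν for X = 18.85/3 = 6.283
n/ν for R = 23.38/3 = 7.793
Smallest n/ν is X → limiting reagent.
R consumed = (3/3) × 18.85 = 18.85 mol
R remaining = 23.38 − 18.85 = 4.530 mol

4.53 mol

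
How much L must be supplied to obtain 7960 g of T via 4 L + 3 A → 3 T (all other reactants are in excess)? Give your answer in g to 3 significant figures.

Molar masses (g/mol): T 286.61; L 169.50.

6280 g

n(T) = 7960 / 286.61 = 27.77 mol
n(L) = (4/3) × 27.77 = 37.03 mol
mass = 37.03 × 169.50 = 6277 g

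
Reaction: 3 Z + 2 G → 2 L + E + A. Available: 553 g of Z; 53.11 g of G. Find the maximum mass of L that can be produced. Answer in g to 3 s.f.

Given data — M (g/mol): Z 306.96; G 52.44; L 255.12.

n(Z) = 553.0 / 306.96 = 1.802 mol
n(G) = 53.11 / 52.44 = 1.013 mol
n/ν → Z: 0.6007, G: 0.5065; G is limiting.
n(L) = (2/2) × 1.013 = 1.013 mol
mass = 1.013 × 255.12 = 258.4 g

258 g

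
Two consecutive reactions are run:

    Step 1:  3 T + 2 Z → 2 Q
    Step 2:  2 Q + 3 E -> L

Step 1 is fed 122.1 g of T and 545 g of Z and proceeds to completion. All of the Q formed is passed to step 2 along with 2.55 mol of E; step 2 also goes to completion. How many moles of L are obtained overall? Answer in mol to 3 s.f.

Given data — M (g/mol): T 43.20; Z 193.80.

Step 1:
n(T) = 122.1 / 43.20 = 2.826 mol
n(Z) = 545.0 / 193.80 = 2.812 mol
n/ν for T = 2.826/3 = 0.9420
n/ν for Z = 2.812/2 = 1.406
Smallest n/ν is T → limiting reagent.
n(Q) produced = (2/3) × 2.826 = 1.884 mol
Step 2:
n(Q) available = 1.884 mol
n(E) = 2.550 mol
n/ν for Q = 1.884/2 = 0.9420
n/ν for E = 2.550/3 = 0.8500
Smallest n/ν is E → limiting reagent.
n(L) = (1/3) × 2.550 = 0.8500 mol

0.850 mol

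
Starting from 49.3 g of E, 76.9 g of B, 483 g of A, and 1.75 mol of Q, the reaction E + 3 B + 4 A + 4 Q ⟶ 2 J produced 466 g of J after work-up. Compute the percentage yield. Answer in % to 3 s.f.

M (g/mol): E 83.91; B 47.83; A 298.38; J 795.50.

n(E) = 49.30 / 83.91 = 0.5875 mol
n(B) = 76.90 / 47.83 = 1.608 mol
n(A) = 483.0 / 298.38 = 1.619 mol
n(Q) = 1.750 mol
n/ν → E: 0.5875, B: 0.5360, A: 0.4048, Q: 0.4375; A is limiting.
theoretical n(J) = (2/4) × 1.619 = 0.8095 mol → 644.0 g
% yield = 466 / 644.0 × 100 = 72.36 %

72.4 %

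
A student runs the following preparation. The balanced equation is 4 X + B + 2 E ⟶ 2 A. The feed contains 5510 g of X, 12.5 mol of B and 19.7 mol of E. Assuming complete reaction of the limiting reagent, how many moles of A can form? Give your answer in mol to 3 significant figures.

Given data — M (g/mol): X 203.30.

13.6 mol

n(X) = 5510 / 203.30 = 27.10 mol
n(B) = 12.50 mol
n(E) = 19.70 mol
n/ν for X = 27.10/4 = 6.775
n/ν for B = 12.50/1 = 12.50
n/ν for E = 19.70/2 = 9.850
Smallest n/ν is X → limiting reagent.
n(A) = (2/4) × 27.10 = 13.55 mol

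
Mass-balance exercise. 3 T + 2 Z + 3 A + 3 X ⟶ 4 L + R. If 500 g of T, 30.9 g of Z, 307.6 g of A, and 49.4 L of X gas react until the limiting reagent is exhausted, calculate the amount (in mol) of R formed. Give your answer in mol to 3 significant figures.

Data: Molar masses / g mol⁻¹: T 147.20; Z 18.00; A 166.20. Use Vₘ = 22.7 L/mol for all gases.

0.617 mol

n(T) = 500.0 / 147.20 = 3.397 mol
n(Z) = 30.90 / 18.00 = 1.717 mol
n(A) = 307.6 / 166.20 = 1.851 mol
n(X) = 49.40 / 22.7 = 2.176 mol
n/ν → T: 1.132, Z: 0.8585, A: 0.6170, X: 0.7253; A is limiting.
n(R) = (1/3) × 1.851 = 0.6170 mol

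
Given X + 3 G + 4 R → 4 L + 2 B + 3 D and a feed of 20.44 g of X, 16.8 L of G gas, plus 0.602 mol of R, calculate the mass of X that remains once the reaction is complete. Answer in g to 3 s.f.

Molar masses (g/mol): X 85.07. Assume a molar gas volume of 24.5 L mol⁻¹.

n(X) = 20.44 / 85.07 = 0.2403 mol
n(G) = 16.80 / 24.5 = 0.6857 mol
n(R) = 0.6020 mol
n/ν for X = 0.2403/1 = 0.2403
n/ν for G = 0.6857/3 = 0.2286
n/ν for R = 0.6020/4 = 0.1505
Smallest n/ν is R → limiting reagent.
X consumed = (1/4) × 0.6020 = 0.1505 mol
X remaining = 0.2403 − 0.1505 = 0.08980 mol
mass = 0.08980 × 85.07 = 7.639 g

7.64 g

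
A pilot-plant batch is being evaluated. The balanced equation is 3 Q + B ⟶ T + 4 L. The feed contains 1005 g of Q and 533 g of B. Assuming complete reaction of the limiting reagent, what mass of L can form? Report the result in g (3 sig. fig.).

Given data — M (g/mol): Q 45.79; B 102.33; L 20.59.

429 g

n(Q) = 1005 / 45.79 = 21.95 mol
n(B) = 533.0 / 102.33 = 5.209 mol
n/ν for Q = 21.95/3 = 7.317
n/ν for B = 5.209/1 = 5.209
Smallest n/ν is B → limiting reagent.
n(L) = (4/1) × 5.209 = 20.84 mol
mass = 20.84 × 20.59 = 429.1 g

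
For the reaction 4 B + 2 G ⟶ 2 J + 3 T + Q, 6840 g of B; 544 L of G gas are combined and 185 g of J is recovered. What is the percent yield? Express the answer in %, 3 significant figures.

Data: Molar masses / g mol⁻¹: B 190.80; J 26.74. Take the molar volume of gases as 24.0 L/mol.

n(B) = 6840 / 190.80 = 35.85 mol
n(G) = 544.0 / 24.0 = 22.67 mol
n/ν → B: 8.963, G: 11.34; B is limiting.
theoretical n(J) = (2/4) × 35.85 = 17.93 mol → 479.4 g
% yield = 185 / 479.4 × 100 = 38.59 %

38.6 %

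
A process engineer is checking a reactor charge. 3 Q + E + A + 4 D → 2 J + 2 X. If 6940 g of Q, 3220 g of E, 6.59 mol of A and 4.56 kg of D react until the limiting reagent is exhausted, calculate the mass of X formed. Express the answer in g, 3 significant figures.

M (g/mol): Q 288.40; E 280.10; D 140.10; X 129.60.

1710 g

n(Q) = 6940 / 288.40 = 24.06 mol
n(E) = 3220 / 280.10 = 11.50 mol
n(A) = 6.590 mol
n(D) = 4.560×1000 / 140.10 = 32.55 mol
n/ν for Q = 24.06/3 = 8.020
n/ν for E = 11.50/1 = 11.50
n/ν for A = 6.590/1 = 6.590
n/ν for D = 32.55/4 = 8.138
Smallest n/ν is A → limiting reagent.
n(X) = (2/1) × 6.590 = 13.18 mol
mass = 13.18 × 129.60 = 1708 g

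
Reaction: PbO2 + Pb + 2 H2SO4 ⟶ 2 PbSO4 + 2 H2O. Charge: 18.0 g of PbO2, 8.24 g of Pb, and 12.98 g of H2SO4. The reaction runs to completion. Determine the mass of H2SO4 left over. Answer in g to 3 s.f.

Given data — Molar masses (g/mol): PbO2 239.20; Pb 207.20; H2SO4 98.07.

n(PbO2) = 18.00 / 239.20 = 0.07525 mol
n(Pb) = 8.240 / 207.20 = 0.03977 mol
n(H2SO4) = 12.98 / 98.07 = 0.1324 mol
n/ν → PbO2: 0.07525, Pb: 0.03977, H2SO4: 0.06620; Pb is limiting.
H2SO4 consumed = (2/1) × 0.03977 = 0.07954 mol
H2SO4 remaining = 0.1324 − 0.07954 = 0.05286 mol
mass = 0.05286 × 98.07 = 5.184 g

5.18 g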